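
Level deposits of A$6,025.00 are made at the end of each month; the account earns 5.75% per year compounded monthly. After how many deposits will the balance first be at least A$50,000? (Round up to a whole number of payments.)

Periodic rate r = 0.0575/12 per month; n is counted in months.
Ordinary annuity FV: 50,000 = 6,025 × [((1+r)^n − 1)/r].
(1+r)^n = 1 + 50,000 × r / 6,025, so n = ln(1 + 50,000·r/6,025) / ln(1+r) = 8.16.
Round up to a whole number of payments: n = 9.

9 payments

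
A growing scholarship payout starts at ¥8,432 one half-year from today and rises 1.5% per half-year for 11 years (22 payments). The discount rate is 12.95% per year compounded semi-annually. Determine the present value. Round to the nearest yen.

Periodic rate r = 0.1295/2 per half-year; n is counted in half-years.
Growing ordinary annuity: PV = PMT₁ × [1 − ((1+g)/(1+r))^n] / (r − g) = 8,432 × [1 − ((1+0.015)/(1+r))^22] / (r − 0.015) = ¥110,339.

¥110,339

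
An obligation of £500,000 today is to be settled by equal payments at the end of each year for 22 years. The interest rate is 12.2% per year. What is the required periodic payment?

Level ordinary annuity; solve PV = PMT × [(1 − (1+r)^−n)/r] for PMT.
Periodic rate r = 0.122 per year.
With n = 22: PMT = 500,000 / ([(1 − (1+r)^−n)/r]) = £66,265.57

£66,265.57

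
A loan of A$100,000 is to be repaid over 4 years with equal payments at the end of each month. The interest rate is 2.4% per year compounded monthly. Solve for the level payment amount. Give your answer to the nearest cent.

Level ordinary annuity; solve PV = PMT × [(1 − (1+r)^−n)/r] for PMT.
Periodic rate r = 0.024/12 per month; n is counted in months.
With n = 48: PMT = 100,000 / ([(1 − (1+r)^−n)/r]) = A$2,187.01

A$2,187.01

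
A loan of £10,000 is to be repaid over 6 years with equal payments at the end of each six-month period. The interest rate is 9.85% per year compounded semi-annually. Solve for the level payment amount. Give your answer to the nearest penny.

£1,123.49

Level ordinary annuity; solve PV = PMT × [(1 − (1+r)^−n)/r] for PMT.
Periodic rate r = 0.0985/2 per half-year; n is counted in half-years.
With n = 12: PMT = 10,000 / ([(1 − (1+r)^−n)/r]) = £1,123.49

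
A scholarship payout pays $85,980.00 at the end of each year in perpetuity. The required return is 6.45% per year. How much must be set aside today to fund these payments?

$1,333,023.26

Periodic rate r = 0.0645 per year.
Level perpetuity: PV = PMT / r = 85,980 / (0.0645) = $1,333,023.26.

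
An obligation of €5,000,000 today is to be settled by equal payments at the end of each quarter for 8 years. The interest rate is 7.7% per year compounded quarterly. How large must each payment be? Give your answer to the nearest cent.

Level ordinary annuity; solve PV = PMT × [(1 − (1+r)^−n)/r] for PMT.
Periodic rate r = 0.077/4 per quarter; n is counted in quarters.
With n = 32: PMT = 5,000,000 / ([(1 − (1+r)^−n)/r]) = €210,737.91

€210,737.91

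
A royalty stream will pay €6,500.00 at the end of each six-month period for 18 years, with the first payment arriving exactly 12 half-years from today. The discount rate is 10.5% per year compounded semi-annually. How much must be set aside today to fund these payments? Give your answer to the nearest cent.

€59,343.03

Ordinary annuity of 36 payments, first payment at period 12.
Periodic rate r = 0.105/2 per half-year; n is counted in half-years.
The ordinary-annuity PV formula values the stream one period before the first payment (period 11); discount that back 11 periods:
PV₀ = 6,500 × [1 − (1+r)^−36] / r × (1+r)^−11 = €59,343.03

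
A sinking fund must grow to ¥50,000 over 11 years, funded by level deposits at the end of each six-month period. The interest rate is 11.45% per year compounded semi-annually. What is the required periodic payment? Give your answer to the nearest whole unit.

¥1,191

Level ordinary annuity; solve FV = PMT × [((1+r)^n − 1)/r] for PMT.
Periodic rate r = 0.1145/2 per half-year; n is counted in half-years.
With n = 22: PMT = 50,000 / ([((1+r)^n − 1)/r]) = ¥1,191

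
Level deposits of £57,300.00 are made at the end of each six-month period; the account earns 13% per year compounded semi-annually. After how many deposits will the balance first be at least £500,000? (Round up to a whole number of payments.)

8 payments

Periodic rate r = 0.13/2 per half-year; n is counted in half-years.
Ordinary annuity FV: 500,000 = 57,300 × [((1+r)^n − 1)/r].
(1+r)^n = 1 + 500,000 × r / 57,300, so n = ln(1 + 500,000·r/57,300) / ln(1+r) = 7.13.
Round up to a whole number of payments: n = 8.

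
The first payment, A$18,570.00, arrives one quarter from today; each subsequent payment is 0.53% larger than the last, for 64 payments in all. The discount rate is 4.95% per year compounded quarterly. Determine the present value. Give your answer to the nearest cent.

A$949,179.64

Periodic rate r = 0.0495/4 per quarter; n is counted in quarters.
Growing ordinary annuity: PV = PMT₁ × [1 − ((1+g)/(1+r))^n] / (r − g) = 18,570 × [1 − ((1+0.0053)/(1+r))^64] / (r − 0.0053) = A$949,179.64.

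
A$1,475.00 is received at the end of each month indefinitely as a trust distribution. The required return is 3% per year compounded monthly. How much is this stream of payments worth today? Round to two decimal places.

Periodic rate r = 0.03/12 per month.
Level perpetuity: PV = PMT / r = 1,475 / (0.03/12) = A$590,000.00.

A$590,000.00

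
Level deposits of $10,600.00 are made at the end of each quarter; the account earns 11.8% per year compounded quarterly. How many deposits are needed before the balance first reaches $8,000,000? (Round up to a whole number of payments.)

109 payments

Periodic rate r = 0.118/4 per quarter; n is counted in quarters.
Ordinary annuity FV: 8,000,000 = 10,600 × [((1+r)^n − 1)/r].
(1+r)^n = 1 + 8,000,000 × r / 10,600, so n = ln(1 + 8,000,000·r/10,600) / ln(1+r) = 108.24.
Round up to a whole number of payments: n = 109.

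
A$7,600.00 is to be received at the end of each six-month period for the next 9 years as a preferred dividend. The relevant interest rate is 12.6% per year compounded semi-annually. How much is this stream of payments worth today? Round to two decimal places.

This is an ordinary annuity: 18 payments of A$7,600.00 at the end of each six-month period.
Periodic rate r = 0.126/2 per half-year; n is counted in half-years.
PV = PMT × [(1 − (1+r)^−n)/r] = 7,600 × [1 − (1+r)^−18] / r = A$80,467.47

A$80,467.47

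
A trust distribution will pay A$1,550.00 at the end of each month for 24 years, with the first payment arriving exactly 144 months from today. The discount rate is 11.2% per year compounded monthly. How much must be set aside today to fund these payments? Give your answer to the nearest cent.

Ordinary annuity of 288 payments, first payment at period 144.
Periodic rate r = 0.112/12 per month; n is counted in months.
The ordinary-annuity PV formula values the stream one period before the first payment (period 143); discount that back 143 periods:
PV₀ = 1,550 × [1 − (1+r)^−288] / r × (1+r)^−143 = A$40,959.54

A$40,959.54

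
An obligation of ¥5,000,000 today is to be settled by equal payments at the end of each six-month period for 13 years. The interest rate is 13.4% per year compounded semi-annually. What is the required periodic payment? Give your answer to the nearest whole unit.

¥411,162

Level ordinary annuity; solve PV = PMT × [(1 − (1+r)^−n)/r] for PMT.
Periodic rate r = 0.134/2 per half-year; n is counted in half-years.
With n = 26: PMT = 5,000,000 / ([(1 − (1+r)^−n)/r]) = ¥411,162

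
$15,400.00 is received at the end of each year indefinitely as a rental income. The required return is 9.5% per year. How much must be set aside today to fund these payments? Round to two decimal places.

$162,105.26

Periodic rate r = 0.095 per year.
Level perpetuity: PV = PMT / r = 15,400 / (0.095) = $162,105.26.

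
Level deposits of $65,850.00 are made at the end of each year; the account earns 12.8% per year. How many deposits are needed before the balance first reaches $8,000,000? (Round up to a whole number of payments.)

Periodic rate r = 0.128 per year.
Ordinary annuity FV: 8,000,000 = 65,850 × [((1+r)^n − 1)/r].
(1+r)^n = 1 + 8,000,000 × r / 65,850, so n = ln(1 + 8,000,000·r/65,850) / ln(1+r) = 23.30.
Round up to a whole number of payments: n = 24.

24 payments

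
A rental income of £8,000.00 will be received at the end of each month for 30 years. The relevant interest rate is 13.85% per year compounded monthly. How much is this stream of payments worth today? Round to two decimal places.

This is an ordinary annuity: 360 payments of £8,000.00 at the end of each month.
Periodic rate r = 0.1385/12 per month; n is counted in months.
PV = PMT × [(1 − (1+r)^−n)/r] = 8,000 × [1 − (1+r)^−360] / r = £682,006.52

£682,006.52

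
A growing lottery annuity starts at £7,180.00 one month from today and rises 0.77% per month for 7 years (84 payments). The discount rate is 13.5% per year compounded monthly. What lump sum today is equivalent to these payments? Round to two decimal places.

£517,298.15

Periodic rate r = 0.135/12 per month; n is counted in months.
Growing ordinary annuity: PV = PMT₁ × [1 − ((1+g)/(1+r))^n] / (r − g) = 7,180 × [1 − ((1+0.0077)/(1+r))^84] / (r − 0.0077) = £517,298.15.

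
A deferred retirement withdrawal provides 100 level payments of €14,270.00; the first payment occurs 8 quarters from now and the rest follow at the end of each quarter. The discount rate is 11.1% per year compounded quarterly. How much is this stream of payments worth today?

Ordinary annuity of 100 payments, first payment at period 8.
Periodic rate r = 0.111/4 per quarter; n is counted in quarters.
The ordinary-annuity PV formula values the stream one period before the first payment (period 7); discount that back 7 periods:
PV₀ = 14,270 × [1 − (1+r)^−100] / r × (1+r)^−7 = €397,077.70

€397,077.70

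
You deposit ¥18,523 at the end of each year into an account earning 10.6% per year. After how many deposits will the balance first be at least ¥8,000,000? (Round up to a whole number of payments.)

Periodic rate r = 0.106 per year.
Ordinary annuity FV: 8,000,000 = 18,523 × [((1+r)^n − 1)/r].
(1+r)^n = 1 + 8,000,000 × r / 18,523, so n = ln(1 + 8,000,000·r/18,523) / ln(1+r) = 38.17.
Round up to a whole number of payments: n = 39.

39 payments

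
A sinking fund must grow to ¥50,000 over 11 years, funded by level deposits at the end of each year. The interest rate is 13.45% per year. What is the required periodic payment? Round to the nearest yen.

Level ordinary annuity; solve FV = PMT × [((1+r)^n − 1)/r] for PMT.
Periodic rate r = 0.1345 per year.
With n = 11: PMT = 50,000 / ([((1+r)^n − 1)/r]) = ¥2,236

¥2,236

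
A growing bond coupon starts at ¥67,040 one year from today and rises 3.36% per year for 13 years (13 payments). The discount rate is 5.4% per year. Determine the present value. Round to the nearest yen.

¥737,342

Periodic rate r = 0.054 per year.
Growing ordinary annuity: PV = PMT₁ × [1 − ((1+g)/(1+r))^n] / (r − g) = 67,040 × [1 − ((1+0.0336)/(1+r))^13] / (r − 0.0336) = ¥737,342.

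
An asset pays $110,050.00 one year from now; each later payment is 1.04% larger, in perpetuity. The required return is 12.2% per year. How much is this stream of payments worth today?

$986,111.11

Periodic rate r = 0.122 per year.
Growing perpetuity (Gordon): PV = PMT₁ / (r − g) = 110,050 / (r − 0.0104) = $986,111.11.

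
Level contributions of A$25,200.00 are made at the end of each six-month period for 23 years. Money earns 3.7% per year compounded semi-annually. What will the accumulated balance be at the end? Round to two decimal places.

A$1,803,294.31

This is an ordinary annuity: 46 deposits of A$25,200.00 at the end of each six-month period.
Periodic rate r = 0.037/2 per half-year; n is counted in half-years.
FV = PMT × [((1+r)^n − 1)/r] = 25,200 × [(1+r)^46 − 1] / r = A$1,803,294.31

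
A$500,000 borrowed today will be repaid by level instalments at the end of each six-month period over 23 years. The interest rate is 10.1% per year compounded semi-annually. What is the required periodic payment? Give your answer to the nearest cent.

A$28,171.39

Level ordinary annuity; solve PV = PMT × [(1 − (1+r)^−n)/r] for PMT.
Periodic rate r = 0.101/2 per half-year; n is counted in half-years.
With n = 46: PMT = 500,000 / ([(1 − (1+r)^−n)/r]) = A$28,171.39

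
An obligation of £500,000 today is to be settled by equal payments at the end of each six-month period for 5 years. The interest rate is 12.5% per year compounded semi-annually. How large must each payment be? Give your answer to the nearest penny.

Level ordinary annuity; solve PV = PMT × [(1 − (1+r)^−n)/r] for PMT.
Periodic rate r = 0.125/2 per half-year; n is counted in half-years.
With n = 10: PMT = 500,000 / ([(1 − (1+r)^−n)/r]) = £68,740.89

£68,740.89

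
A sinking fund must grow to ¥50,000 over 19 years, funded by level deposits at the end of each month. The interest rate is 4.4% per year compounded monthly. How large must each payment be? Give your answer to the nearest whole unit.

Level ordinary annuity; solve FV = PMT × [((1+r)^n − 1)/r] for PMT.
Periodic rate r = 0.044/12 per month; n is counted in months.
With n = 228: PMT = 50,000 / ([((1+r)^n − 1)/r]) = ¥141

¥141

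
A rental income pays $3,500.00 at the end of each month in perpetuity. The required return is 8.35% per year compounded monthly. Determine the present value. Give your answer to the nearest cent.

Periodic rate r = 0.0835/12 per month.
Level perpetuity: PV = PMT / r = 3,500 / (0.0835/12) = $502,994.01.

$502,994.01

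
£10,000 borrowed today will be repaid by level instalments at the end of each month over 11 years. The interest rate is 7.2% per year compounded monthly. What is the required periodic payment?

Level ordinary annuity; solve PV = PMT × [(1 − (1+r)^−n)/r] for PMT.
Periodic rate r = 0.072/12 per month; n is counted in months.
With n = 132: PMT = 10,000 / ([(1 − (1+r)^−n)/r]) = £109.89

£109.89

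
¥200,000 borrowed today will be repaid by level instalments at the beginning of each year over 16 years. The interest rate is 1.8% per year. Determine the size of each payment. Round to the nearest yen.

Level annuity due; solve PV = PMT × [(1 − (1+r)^−n)/r] × (1+r) for PMT.
Periodic rate r = 0.018 per year.
With n = 16: PMT = 200,000 / ([(1 − (1+r)^−n)/r] × (1+r)) = ¥14,241

¥14,241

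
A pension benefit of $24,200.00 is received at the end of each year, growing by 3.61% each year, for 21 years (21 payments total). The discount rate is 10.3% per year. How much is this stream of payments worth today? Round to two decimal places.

$264,517.73

Periodic rate r = 0.103 per year.
Growing ordinary annuity: PV = PMT₁ × [1 − ((1+g)/(1+r))^n] / (r − g) = 24,200 × [1 − ((1+0.0361)/(1+r))^21] / (r − 0.0361) = $264,517.73.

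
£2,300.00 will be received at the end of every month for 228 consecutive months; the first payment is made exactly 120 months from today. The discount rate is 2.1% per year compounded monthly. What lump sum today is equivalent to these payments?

£350,934.57

Ordinary annuity of 228 payments, first payment at period 120.
Periodic rate r = 0.021/12 per month; n is counted in months.
The ordinary-annuity PV formula values the stream one period before the first payment (period 119); discount that back 119 periods:
PV₀ = 2,300 × [1 − (1+r)^−228] / r × (1+r)^−119 = £350,934.57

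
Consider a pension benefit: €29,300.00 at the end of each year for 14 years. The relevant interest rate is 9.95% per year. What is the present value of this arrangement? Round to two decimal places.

This is an ordinary annuity: 14 payments of €29,300.00 at the end of each year.
Periodic rate r = 0.0995 per year.
PV = PMT × [(1 − (1+r)^−n)/r] = 29,300 × [1 − (1+r)^−14] / r = €216,433.44

€216,433.44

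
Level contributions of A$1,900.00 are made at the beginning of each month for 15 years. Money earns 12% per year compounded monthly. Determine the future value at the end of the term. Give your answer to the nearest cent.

A$958,694.40

This is an annuity due: 180 deposits of A$1,900.00 at the beginning of each month.
Periodic rate r = 0.12/12 per month; n is counted in months.
FV = PMT × [((1+r)^n − 1)/r] × (1+r) = 1,900 × [(1+r)^180 − 1] / r × (1+r) = A$958,694.40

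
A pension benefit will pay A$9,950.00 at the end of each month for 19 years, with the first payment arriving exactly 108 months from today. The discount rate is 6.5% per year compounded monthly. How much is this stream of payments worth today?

Ordinary annuity of 228 payments, first payment at period 108.
Periodic rate r = 0.065/12 per month; n is counted in months.
The ordinary-annuity PV formula values the stream one period before the first payment (period 107); discount that back 107 periods:
PV₀ = 9,950 × [1 − (1+r)^−228] / r × (1+r)^−107 = A$729,815.09

A$729,815.09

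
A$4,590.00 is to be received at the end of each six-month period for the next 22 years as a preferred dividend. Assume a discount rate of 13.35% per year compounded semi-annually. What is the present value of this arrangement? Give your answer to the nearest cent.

A$64,759.02

This is an ordinary annuity: 44 payments of A$4,590.00 at the end of each six-month period.
Periodic rate r = 0.1335/2 per half-year; n is counted in half-years.
PV = PMT × [(1 − (1+r)^−n)/r] = 4,590 × [1 − (1+r)^−44] / r = A$64,759.02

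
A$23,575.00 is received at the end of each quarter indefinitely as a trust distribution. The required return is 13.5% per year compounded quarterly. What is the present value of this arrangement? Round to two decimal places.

A$698,518.52

Periodic rate r = 0.135/4 per quarter.
Level perpetuity: PV = PMT / r = 23,575 / (0.135/4) = A$698,518.52.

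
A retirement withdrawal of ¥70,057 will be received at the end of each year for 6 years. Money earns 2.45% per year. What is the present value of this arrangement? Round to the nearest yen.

¥386,529

This is an ordinary annuity: 6 payments of ¥70,057 at the end of each year.
Periodic rate r = 0.0245 per year.
PV = PMT × [(1 − (1+r)^−n)/r] = 70,057 × [1 − (1+r)^−6] / r = ¥386,529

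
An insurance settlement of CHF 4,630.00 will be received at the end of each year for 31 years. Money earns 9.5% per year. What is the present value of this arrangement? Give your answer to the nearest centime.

CHF 45,812.56

This is an ordinary annuity: 31 payments of CHF 4,630.00 at the end of each year.
Periodic rate r = 0.095 per year.
PV = PMT × [(1 − (1+r)^−n)/r] = 4,630 × [1 − (1+r)^−31] / r = CHF 45,812.56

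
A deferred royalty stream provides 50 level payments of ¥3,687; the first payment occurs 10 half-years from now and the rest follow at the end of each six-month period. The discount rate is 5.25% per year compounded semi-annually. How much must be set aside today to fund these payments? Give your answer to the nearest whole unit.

¥80,790

Ordinary annuity of 50 payments, first payment at period 10.
Periodic rate r = 0.0525/2 per half-year; n is counted in half-years.
The ordinary-annuity PV formula values the stream one period before the first payment (period 9); discount that back 9 periods:
PV₀ = 3,687 × [1 − (1+r)^−50] / r × (1+r)^−9 = ¥80,790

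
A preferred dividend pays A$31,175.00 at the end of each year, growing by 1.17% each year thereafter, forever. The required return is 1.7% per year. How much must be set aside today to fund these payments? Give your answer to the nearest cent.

Periodic rate r = 0.017 per year.
Growing perpetuity (Gordon): PV = PMT₁ / (r − g) = 31,175 / (r − 0.0117) = A$5,882,075.47.

A$5,882,075.47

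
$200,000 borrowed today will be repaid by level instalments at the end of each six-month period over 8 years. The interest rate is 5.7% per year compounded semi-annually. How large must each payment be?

Level ordinary annuity; solve PV = PMT × [(1 − (1+r)^−n)/r] for PMT.
Periodic rate r = 0.057/2 per half-year; n is counted in half-years.
With n = 16: PMT = 200,000 / ([(1 − (1+r)^−n)/r]) = $15,740.15

$15,740.15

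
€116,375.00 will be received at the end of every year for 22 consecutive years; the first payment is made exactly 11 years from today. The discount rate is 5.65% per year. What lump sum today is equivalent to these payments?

Ordinary annuity of 22 payments, first payment at period 11.
Periodic rate r = 0.0565 per year.
The ordinary-annuity PV formula values the stream one period before the first payment (period 10); discount that back 10 periods:
PV₀ = 116,375 × [1 − (1+r)^−22] / r × (1+r)^−10 = €834,017.42

€834,017.42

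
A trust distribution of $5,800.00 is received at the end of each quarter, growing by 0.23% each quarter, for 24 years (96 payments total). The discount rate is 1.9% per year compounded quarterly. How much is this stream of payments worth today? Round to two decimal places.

$494,619.40

Periodic rate r = 0.019/4 per quarter; n is counted in quarters.
Growing ordinary annuity: PV = PMT₁ × [1 − ((1+g)/(1+r))^n] / (r − g) = 5,800 × [1 − ((1+0.0023)/(1+r))^96] / (r − 0.0023) = $494,619.40.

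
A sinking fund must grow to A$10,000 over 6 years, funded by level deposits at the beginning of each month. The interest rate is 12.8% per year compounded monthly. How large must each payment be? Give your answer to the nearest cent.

A$92.04

Level annuity due; solve FV = PMT × [((1+r)^n − 1)/r] × (1+r) for PMT.
Periodic rate r = 0.128/12 per month; n is counted in months.
With n = 72: PMT = 10,000 / ([((1+r)^n − 1)/r] × (1+r)) = A$92.04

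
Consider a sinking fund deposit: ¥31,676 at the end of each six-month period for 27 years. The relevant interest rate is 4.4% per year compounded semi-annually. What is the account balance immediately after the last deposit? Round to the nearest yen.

¥3,223,081

This is an ordinary annuity: 54 deposits of ¥31,676 at the end of each six-month period.
Periodic rate r = 0.044/2 per half-year; n is counted in half-years.
FV = PMT × [((1+r)^n − 1)/r] = 31,676 × [(1+r)^54 − 1] / r = ¥3,223,081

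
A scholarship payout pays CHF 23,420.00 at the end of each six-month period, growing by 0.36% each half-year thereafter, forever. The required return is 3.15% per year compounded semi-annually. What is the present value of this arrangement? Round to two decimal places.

CHF 1,927,572.02

Periodic rate r = 0.0315/2 per half-year.
Growing perpetuity (Gordon): PV = PMT₁ / (r − g) = 23,420 / (r − 0.0036) = CHF 1,927,572.02.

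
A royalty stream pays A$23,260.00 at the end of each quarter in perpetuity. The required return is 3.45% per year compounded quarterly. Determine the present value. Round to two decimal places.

Periodic rate r = 0.0345/4 per quarter.
Level perpetuity: PV = PMT / r = 23,260 / (0.0345/4) = A$2,696,811.59.

A$2,696,811.59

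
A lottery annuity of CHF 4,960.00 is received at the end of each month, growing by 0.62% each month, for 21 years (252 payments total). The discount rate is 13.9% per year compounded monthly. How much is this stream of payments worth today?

Periodic rate r = 0.139/12 per month; n is counted in months.
Growing ordinary annuity: PV = PMT₁ × [1 − ((1+g)/(1+r))^n] / (r − g) = 4,960 × [1 − ((1+0.0062)/(1+r))^252] / (r − 0.0062) = CHF 681,226.05.

CHF 681,226.05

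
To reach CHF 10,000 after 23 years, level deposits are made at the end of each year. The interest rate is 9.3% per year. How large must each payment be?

CHF 138.16

Level ordinary annuity; solve FV = PMT × [((1+r)^n − 1)/r] for PMT.
Periodic rate r = 0.093 per year.
With n = 23: PMT = 10,000 / ([((1+r)^n − 1)/r]) = CHF 138.16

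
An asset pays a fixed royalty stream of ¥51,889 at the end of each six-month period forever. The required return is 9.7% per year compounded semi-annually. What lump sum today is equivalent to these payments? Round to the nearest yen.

Periodic rate r = 0.097/2 per half-year.
Level perpetuity: PV = PMT / r = 51,889 / (0.097/2) = ¥1,069,876.

¥1,069,876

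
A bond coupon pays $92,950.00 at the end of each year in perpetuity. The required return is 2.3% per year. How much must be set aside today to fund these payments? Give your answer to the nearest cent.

$4,041,304.35

Periodic rate r = 0.023 per year.
Level perpetuity: PV = PMT / r = 92,950 / (0.023) = $4,041,304.35.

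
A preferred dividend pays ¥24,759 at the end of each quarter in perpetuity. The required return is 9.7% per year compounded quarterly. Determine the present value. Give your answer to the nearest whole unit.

Periodic rate r = 0.097/4 per quarter.
Level perpetuity: PV = PMT / r = 24,759 / (0.097/4) = ¥1,020,990.

¥1,020,990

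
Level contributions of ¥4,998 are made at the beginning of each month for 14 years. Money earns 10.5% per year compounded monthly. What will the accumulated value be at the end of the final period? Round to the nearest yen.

¥1,913,850

This is an annuity due: 168 deposits of ¥4,998 at the beginning of each month.
Periodic rate r = 0.105/12 per month; n is counted in months.
FV = PMT × [((1+r)^n − 1)/r] × (1+r) = 4,998 × [(1+r)^168 − 1] / r × (1+r) = ¥1,913,850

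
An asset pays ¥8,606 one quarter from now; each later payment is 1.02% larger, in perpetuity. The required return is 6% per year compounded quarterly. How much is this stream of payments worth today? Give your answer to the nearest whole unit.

¥1,792,917

Periodic rate r = 0.06/4 per quarter.
Growing perpetuity (Gordon): PV = PMT₁ / (r − g) = 8,606 / (r − 0.0102) = ¥1,792,917.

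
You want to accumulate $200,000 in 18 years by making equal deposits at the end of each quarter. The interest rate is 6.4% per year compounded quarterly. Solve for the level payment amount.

Level ordinary annuity; solve FV = PMT × [((1+r)^n − 1)/r] for PMT.
Periodic rate r = 0.064/4 per quarter; n is counted in quarters.
With n = 72: PMT = 200,000 / ([((1+r)^n − 1)/r]) = $1,498.27

$1,498.27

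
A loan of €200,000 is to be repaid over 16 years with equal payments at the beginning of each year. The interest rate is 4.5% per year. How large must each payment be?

€17,036.43

Level annuity due; solve PV = PMT × [(1 − (1+r)^−n)/r] × (1+r) for PMT.
Periodic rate r = 0.045 per year.
With n = 16: PMT = 200,000 / ([(1 − (1+r)^−n)/r] × (1+r)) = €17,036.43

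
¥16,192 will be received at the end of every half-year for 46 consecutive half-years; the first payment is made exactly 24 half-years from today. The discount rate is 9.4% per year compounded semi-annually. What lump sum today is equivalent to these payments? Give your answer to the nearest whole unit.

Ordinary annuity of 46 payments, first payment at period 24.
Periodic rate r = 0.094/2 per half-year; n is counted in half-years.
The ordinary-annuity PV formula values the stream one period before the first payment (period 23); discount that back 23 periods:
PV₀ = 16,192 × [1 − (1+r)^−46] / r × (1+r)^−23 = ¥105,309

¥105,309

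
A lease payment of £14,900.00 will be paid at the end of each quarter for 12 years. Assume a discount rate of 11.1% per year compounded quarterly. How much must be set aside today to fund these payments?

This is an ordinary annuity: 48 payments of £14,900.00 at the end of each quarter.
Periodic rate r = 0.111/4 per quarter; n is counted in quarters.
PV = PMT × [(1 − (1+r)^−n)/r] = 14,900 × [1 − (1+r)^−48] / r = £392,617.78

£392,617.78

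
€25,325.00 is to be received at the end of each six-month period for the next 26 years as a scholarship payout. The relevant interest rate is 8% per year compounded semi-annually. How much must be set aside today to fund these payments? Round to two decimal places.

This is an ordinary annuity: 52 payments of €25,325.00 at the end of each six-month period.
Periodic rate r = 0.08/2 per half-year; n is counted in half-years.
PV = PMT × [(1 − (1+r)^−n)/r] = 25,325 × [1 − (1+r)^−52] / r = €550,757.51

€550,757.51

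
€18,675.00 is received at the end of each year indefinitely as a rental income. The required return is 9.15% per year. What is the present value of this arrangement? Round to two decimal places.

Periodic rate r = 0.0915 per year.
Level perpetuity: PV = PMT / r = 18,675 / (0.0915) = €204,098.36.

€204,098.36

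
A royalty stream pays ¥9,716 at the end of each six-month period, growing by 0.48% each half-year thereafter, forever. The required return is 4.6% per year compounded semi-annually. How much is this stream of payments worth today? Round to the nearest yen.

Periodic rate r = 0.046/2 per half-year.
Growing perpetuity (Gordon): PV = PMT₁ / (r − g) = 9,716 / (r − 0.0048) = ¥533,846.

¥533,846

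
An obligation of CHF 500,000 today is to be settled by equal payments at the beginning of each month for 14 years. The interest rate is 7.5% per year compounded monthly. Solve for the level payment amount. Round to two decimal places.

CHF 4,785.81

Level annuity due; solve PV = PMT × [(1 − (1+r)^−n)/r] × (1+r) for PMT.
Periodic rate r = 0.075/12 per month; n is counted in months.
With n = 168: PMT = 500,000 / ([(1 − (1+r)^−n)/r] × (1+r)) = CHF 4,785.81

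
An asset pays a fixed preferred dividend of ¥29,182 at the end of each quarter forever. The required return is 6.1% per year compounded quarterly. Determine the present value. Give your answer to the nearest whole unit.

¥1,913,574

Periodic rate r = 0.061/4 per quarter.
Level perpetuity: PV = PMT / r = 29,182 / (0.061/4) = ¥1,913,574.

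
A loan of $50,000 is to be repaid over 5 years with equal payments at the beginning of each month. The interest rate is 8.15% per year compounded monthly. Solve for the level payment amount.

Level annuity due; solve PV = PMT × [(1 − (1+r)^−n)/r] × (1+r) for PMT.
Periodic rate r = 0.0815/12 per month; n is counted in months.
With n = 60: PMT = 50,000 / ([(1 − (1+r)^−n)/r] × (1+r)) = $1,010.55

$1,010.55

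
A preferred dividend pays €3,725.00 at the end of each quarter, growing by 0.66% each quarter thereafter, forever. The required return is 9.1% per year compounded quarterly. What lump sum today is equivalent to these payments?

€230,650.15

Periodic rate r = 0.091/4 per quarter.
Growing perpetuity (Gordon): PV = PMT₁ / (r − g) = 3,725 / (r − 0.0066) = €230,650.15.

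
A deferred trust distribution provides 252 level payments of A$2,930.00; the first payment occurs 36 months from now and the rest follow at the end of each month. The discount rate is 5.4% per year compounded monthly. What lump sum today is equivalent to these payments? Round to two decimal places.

A$376,943.22

Ordinary annuity of 252 payments, first payment at period 36.
Periodic rate r = 0.054/12 per month; n is counted in months.
The ordinary-annuity PV formula values the stream one period before the first payment (period 35); discount that back 35 periods:
PV₀ = 2,930 × [1 − (1+r)^−252] / r × (1+r)^−35 = A$376,943.22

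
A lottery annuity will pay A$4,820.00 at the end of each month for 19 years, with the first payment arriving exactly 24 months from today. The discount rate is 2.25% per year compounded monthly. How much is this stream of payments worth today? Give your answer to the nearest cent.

Ordinary annuity of 228 payments, first payment at period 24.
Periodic rate r = 0.0225/12 per month; n is counted in months.
The ordinary-annuity PV formula values the stream one period before the first payment (period 23); discount that back 23 periods:
PV₀ = 4,820 × [1 − (1+r)^−228] / r × (1+r)^−23 = A$855,886.16

A$855,886.16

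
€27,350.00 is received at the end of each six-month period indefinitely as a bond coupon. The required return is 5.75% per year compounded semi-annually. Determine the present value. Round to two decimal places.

Periodic rate r = 0.0575/2 per half-year.
Level perpetuity: PV = PMT / r = 27,350 / (0.0575/2) = €951,304.35.

€951,304.35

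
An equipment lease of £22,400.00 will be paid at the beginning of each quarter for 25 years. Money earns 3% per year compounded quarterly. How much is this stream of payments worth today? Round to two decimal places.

£1,583,700.89

This is an annuity due: 100 payments of £22,400.00 at the beginning of each quarter.
Periodic rate r = 0.03/4 per quarter; n is counted in quarters.
PV = PMT × [(1 − (1+r)^−n)/r] × (1+r) = 22,400 × [1 − (1+r)^−100] / r × (1+r) = £1,583,700.89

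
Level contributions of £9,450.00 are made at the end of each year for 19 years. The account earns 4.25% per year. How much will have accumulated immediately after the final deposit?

This is an ordinary annuity: 19 deposits of £9,450.00 at the end of each year.
Periodic rate r = 0.0425 per year.
FV = PMT × [((1+r)^n − 1)/r] = 9,450 × [(1+r)^19 − 1] / r = £267,976.63

£267,976.63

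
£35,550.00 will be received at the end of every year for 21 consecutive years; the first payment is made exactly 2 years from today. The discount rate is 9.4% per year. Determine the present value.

£293,296.13

Ordinary annuity of 21 payments, first payment at period 2.
Periodic rate r = 0.094 per year.
The ordinary-annuity PV formula values the stream one period before the first payment (period 1); discount that back 1 periods:
PV₀ = 35,550 × [1 − (1+r)^−21] / r × (1+r)^−1 = £293,296.13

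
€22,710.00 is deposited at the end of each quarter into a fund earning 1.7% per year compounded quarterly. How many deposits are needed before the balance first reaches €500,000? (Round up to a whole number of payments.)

22 payments

Periodic rate r = 0.017/4 per quarter; n is counted in quarters.
Ordinary annuity FV: 500,000 = 22,710 × [((1+r)^n − 1)/r].
(1+r)^n = 1 + 500,000 × r / 22,710, so n = ln(1 + 500,000·r/22,710) / ln(1+r) = 21.09.
Round up to a whole number of payments: n = 22.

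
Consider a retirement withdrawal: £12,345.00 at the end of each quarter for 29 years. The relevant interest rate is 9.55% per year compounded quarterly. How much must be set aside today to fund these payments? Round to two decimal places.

£483,579.02

This is an ordinary annuity: 116 payments of £12,345.00 at the end of each quarter.
Periodic rate r = 0.0955/4 per quarter; n is counted in quarters.
PV = PMT × [(1 − (1+r)^−n)/r] = 12,345 × [1 − (1+r)^−116] / r = £483,579.02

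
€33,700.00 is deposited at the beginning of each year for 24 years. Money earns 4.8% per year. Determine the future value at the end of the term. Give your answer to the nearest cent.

This is an annuity due: 24 deposits of €33,700.00 at the beginning of each year.
Periodic rate r = 0.048 per year.
FV = PMT × [((1+r)^n − 1)/r] × (1+r) = 33,700 × [(1+r)^24 − 1] / r × (1+r) = €1,531,055.95

€1,531,055.95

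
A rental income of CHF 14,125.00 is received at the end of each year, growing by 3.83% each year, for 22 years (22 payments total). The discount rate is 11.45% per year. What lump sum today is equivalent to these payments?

CHF 146,339.60

Periodic rate r = 0.1145 per year.
Growing ordinary annuity: PV = PMT₁ × [1 − ((1+g)/(1+r))^n] / (r − g) = 14,125 × [1 − ((1+0.0383)/(1+r))^22] / (r − 0.0383) = CHF 146,339.60.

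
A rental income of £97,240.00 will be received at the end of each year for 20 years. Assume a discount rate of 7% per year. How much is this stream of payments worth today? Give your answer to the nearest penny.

£1,030,161.95

This is an ordinary annuity: 20 payments of £97,240.00 at the end of each year.
Periodic rate r = 0.07 per year.
PV = PMT × [(1 − (1+r)^−n)/r] = 97,240 × [1 − (1+r)^−20] / r = £1,030,161.95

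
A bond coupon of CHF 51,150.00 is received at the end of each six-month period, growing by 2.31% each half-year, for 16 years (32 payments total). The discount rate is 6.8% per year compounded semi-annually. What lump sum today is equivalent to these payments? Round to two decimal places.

Periodic rate r = 0.068/2 per half-year; n is counted in half-years.
Growing ordinary annuity: PV = PMT₁ × [1 − ((1+g)/(1+r))^n] / (r − g) = 51,150 × [1 − ((1+0.0231)/(1+r))^32] / (r − 0.0231) = CHF 1,349,627.97.

CHF 1,349,627.97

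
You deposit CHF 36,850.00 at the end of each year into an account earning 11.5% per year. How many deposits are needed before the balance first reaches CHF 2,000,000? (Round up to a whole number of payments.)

Periodic rate r = 0.115 per year.
Ordinary annuity FV: 2,000,000 = 36,850 × [((1+r)^n − 1)/r].
(1+r)^n = 1 + 2,000,000 × r / 36,850, so n = ln(1 + 2,000,000·r/36,850) / ln(1+r) = 18.19.
Round up to a whole number of payments: n = 19.

19 payments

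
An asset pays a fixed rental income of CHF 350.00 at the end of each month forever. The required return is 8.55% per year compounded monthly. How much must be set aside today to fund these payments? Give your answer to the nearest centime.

CHF 49,122.81

Periodic rate r = 0.0855/12 per month.
Level perpetuity: PV = PMT / r = 350 / (0.0855/12) = CHF 49,122.81.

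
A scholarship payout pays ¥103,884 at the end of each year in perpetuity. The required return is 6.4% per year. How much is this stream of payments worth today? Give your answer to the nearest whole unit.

Periodic rate r = 0.064 per year.
Level perpetuity: PV = PMT / r = 103,884 / (0.064) = ¥1,623,188.

¥1,623,188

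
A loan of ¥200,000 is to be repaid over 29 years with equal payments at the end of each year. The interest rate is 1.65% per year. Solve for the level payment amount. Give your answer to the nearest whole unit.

Level ordinary annuity; solve PV = PMT × [(1 − (1+r)^−n)/r] for PMT.
Periodic rate r = 0.0165 per year.
With n = 29: PMT = 200,000 / ([(1 − (1+r)^−n)/r]) = ¥8,733

¥8,733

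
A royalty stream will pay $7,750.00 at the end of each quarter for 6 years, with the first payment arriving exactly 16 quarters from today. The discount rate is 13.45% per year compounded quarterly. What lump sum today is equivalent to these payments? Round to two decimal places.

Ordinary annuity of 24 payments, first payment at period 16.
Periodic rate r = 0.1345/4 per quarter; n is counted in quarters.
The ordinary-annuity PV formula values the stream one period before the first payment (period 15); discount that back 15 periods:
PV₀ = 7,750 × [1 − (1+r)^−24] / r × (1+r)^−15 = $76,886.77

$76,886.77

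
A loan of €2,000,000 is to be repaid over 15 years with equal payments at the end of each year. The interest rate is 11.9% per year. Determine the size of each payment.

€292,082.11

Level ordinary annuity; solve PV = PMT × [(1 − (1+r)^−n)/r] for PMT.
Periodic rate r = 0.119 per year.
With n = 15: PMT = 2,000,000 / ([(1 − (1+r)^−n)/r]) = €292,082.11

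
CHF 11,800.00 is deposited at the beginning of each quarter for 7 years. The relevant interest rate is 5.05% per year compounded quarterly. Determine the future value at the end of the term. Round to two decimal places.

CHF 398,357.78

This is an annuity due: 28 deposits of CHF 11,800.00 at the beginning of each quarter.
Periodic rate r = 0.0505/4 per quarter; n is counted in quarters.
FV = PMT × [((1+r)^n − 1)/r] × (1+r) = 11,800 × [(1+r)^28 − 1] / r × (1+r) = CHF 398,357.78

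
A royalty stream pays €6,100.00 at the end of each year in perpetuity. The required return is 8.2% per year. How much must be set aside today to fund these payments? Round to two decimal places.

Periodic rate r = 0.082 per year.
Level perpetuity: PV = PMT / r = 6,100 / (0.082) = €74,390.24.

€74,390.24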